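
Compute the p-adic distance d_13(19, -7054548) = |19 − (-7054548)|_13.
d_13(19, -7054548) = 1/371293

Step 1 — x − y = 19 − (-7054548) = 7054567. Step 2 — v_13(7054567) = 5 (factor: 7054567 = (13^5 · 19); the sign does not affect v_p). Step 3 — |x − y|_13 = 13^{-5} = 1/371293.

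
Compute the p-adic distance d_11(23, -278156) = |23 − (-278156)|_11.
d_11(23, -278156) = 1/14641

Step 1 — x − y = 23 − (-278156) = 278179. Step 2 — v_11(278179) = 4 (factor: 278179 = (11^4 · 19); the sign does not affect v_p). Step 3 — |x − y|_11 = 11^{-4} = 1/14641.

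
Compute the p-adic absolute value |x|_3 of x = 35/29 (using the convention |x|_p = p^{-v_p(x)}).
|35/29|_3 = 1

Step 1 — compute v_3(x) by factoring powers of 3 out of the numerator and denominator: v_3(35/29) = 0. Step 2 — apply |x|_p = p^{-v_p(x)} = 3^{0} = 1.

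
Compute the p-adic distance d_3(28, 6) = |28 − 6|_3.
d_3(28, 6) = 1

Step 1 — x − y = 28 − 6 = 22. Step 2 — v_3(22) = 0 (factor: 22 = (3^0 · 22); the sign does not affect v_p). Step 3 — |x − y|_3 = 3^{0} = 1.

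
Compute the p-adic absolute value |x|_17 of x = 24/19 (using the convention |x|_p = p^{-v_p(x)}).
|24/19|_17 = 1

Step 1 — compute v_17(x) by factoring powers of 17 out of the numerator and denominator: v_17(24/19) = 0. Step 2 — apply |x|_p = p^{-v_p(x)} = 17^{0} = 1.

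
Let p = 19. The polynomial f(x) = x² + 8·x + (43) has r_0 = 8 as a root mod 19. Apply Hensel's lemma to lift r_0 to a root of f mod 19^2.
r_1 = 46 (mod 361)

Hensel: r_{i+1} = r_i − f(r_i)·(f′(r_i))^{-1} mod 19^{i+2}, f′(x) = 2x + 8. Iterate:
  r_0 = 8 (mod 19)
  r_1 = 46 (mod 361)
Final: r = 46 satisfies f(r) ≡ 0 mod 19^2.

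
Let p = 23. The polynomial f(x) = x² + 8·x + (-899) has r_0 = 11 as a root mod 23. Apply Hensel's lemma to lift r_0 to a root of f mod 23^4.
r_3 = 92080 (mod 279841)

Hensel: r_{i+1} = r_i − f(r_i)·(f′(r_i))^{-1} mod 23^{i+2}, f′(x) = 2x + 8. Iterate:
  r_0 = 11 (mod 23)
  r_1 = 34 (mod 529)
  r_2 = 6911 (mod 12167)
  r_3 = 92080 (mod 279841)
Final: r = 92080 satisfies f(r) ≡ 0 mod 23^4.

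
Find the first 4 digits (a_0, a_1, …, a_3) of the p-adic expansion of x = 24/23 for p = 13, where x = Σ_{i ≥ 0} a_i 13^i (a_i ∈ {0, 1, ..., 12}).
(a_0, …, a_3) = (5, 11, 11, 7)

v_13(24/23) = 0 (numerator and denominator both coprime to 13), so x ∈ ℤ_13^×. Compute digits iteratively via a_i = x_i mod 13, x_{i+1} = (x_i − a_i)/13, with x_0 = x:
  x_0 = 24/23;  a_0 = 5;  x_1 = (x_0 − 5)/13 = -7/23
  x_1 = -7/23;  a_1 = 11;  x_2 = (x_1 − 11)/13 = -20/23
  x_2 = -20/23;  a_2 = 11;  x_3 = (x_2 − 11)/13 = -21/23
  x_3 = -21/23;  a_3 = 7;  x_4 = (x_3 − 7)/13 = -14/23
Digits: (5, 11, 11, 7).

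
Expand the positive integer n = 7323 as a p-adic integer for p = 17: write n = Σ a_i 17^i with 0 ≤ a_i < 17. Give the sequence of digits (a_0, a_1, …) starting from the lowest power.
(a_0, a_1, …) = (13, 5, 8, 1)

Repeated division by 17 gives the digits low-to-high: 7323 = 13 + 5·17^1 + 8·17^2 + 1·17^3. Digit sequence: (13, 5, 8, 1).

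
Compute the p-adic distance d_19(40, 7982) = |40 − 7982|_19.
d_19(40, 7982) = 1/361

Step 1 — x − y = 40 − 7982 = -7942. Step 2 — v_19(-7942) = 2 (factor: -7942 = −(19^2 · 22); the sign does not affect v_p). Step 3 — |x − y|_19 = 19^{-2} = 1/361.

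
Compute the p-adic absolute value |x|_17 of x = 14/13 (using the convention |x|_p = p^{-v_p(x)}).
|14/13|_17 = 1

Step 1 — compute v_17(x) by factoring powers of 17 out of the numerator and denominator: v_17(14/13) = 0. Step 2 — apply |x|_p = p^{-v_p(x)} = 17^{0} = 1.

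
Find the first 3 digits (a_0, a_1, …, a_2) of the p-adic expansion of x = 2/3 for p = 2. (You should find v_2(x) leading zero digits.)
(a_0, …, a_2) = (0, 1, 1)

v_2(2/3) = 1, so a_0 = ... = a_0 = 0. Factor out: x = 2^1 · u with u = 1/3 a unit in ℤ_2. Expand u iteratively via a_{v+i} = u_i mod 2, u_{i+1} = (u_i − a_{v+i})/2:
  u_0 = 1/3;  a_1 = 1;  u_1 = (u_0 − 1)/2 = -1/3
  u_1 = -1/3;  a_2 = 1;  u_2 = (u_1 − 1)/2 = -2/3
Digits: (0, 1, 1).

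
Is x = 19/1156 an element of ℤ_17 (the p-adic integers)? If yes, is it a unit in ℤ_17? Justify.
x ∉ ℤ_17 (v_17(x) = -2 < 0)

ℤ_17 = {x ∈ ℚ_17 : v_17(x) ≥ 0} and ℤ_17^× = {x ∈ ℤ_17 : v_17(x) = 0}. Here v_17(19/1156) = v_17(num) − v_17(den) = -2; compare against these criteria.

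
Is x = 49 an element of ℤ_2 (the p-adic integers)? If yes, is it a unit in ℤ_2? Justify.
x ∈ ℤ_2^× (unit); v_2(x) = 0

ℤ_2 = {x ∈ ℚ_2 : v_2(x) ≥ 0} and ℤ_2^× = {x ∈ ℤ_2 : v_2(x) = 0}. Here v_2(49) = v_2(num) − v_2(den) = 0; compare against these criteria.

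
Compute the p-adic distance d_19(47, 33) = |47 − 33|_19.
d_19(47, 33) = 1

Step 1 — x − y = 47 − 33 = 14. Step 2 — v_19(14) = 0 (factor: 14 = (19^0 · 14); the sign does not affect v_p). Step 3 — |x − y|_19 = 19^{0} = 1.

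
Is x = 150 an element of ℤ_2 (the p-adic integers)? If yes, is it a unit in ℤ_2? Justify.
x ∈ ℤ_2 but not a unit; v_2(x) = 1 > 0

ℤ_2 = {x ∈ ℚ_2 : v_2(x) ≥ 0} and ℤ_2^× = {x ∈ ℤ_2 : v_2(x) = 0}. Here v_2(150) = v_2(num) − v_2(den) = 1; compare against these criteria.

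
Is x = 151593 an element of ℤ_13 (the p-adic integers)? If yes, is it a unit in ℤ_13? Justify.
x ∈ ℤ_13 but not a unit; v_13(x) = 3 > 0

ℤ_13 = {x ∈ ℚ_13 : v_13(x) ≥ 0} and ℤ_13^× = {x ∈ ℤ_13 : v_13(x) = 0}. Here v_13(151593) = v_13(num) − v_13(den) = 3; compare against these criteria.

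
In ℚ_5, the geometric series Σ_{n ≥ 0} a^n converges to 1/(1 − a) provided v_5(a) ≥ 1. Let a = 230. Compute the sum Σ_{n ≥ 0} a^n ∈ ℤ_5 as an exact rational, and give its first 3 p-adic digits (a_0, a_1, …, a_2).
Σ a^n = 1/(1 − a) = -1/229;  first 3 digits = (1, 1, 0)

v_5(a) = 1 ≥ 1, so the series converges in ℤ_5 to 1/(1 − a) = 1/(1 − 230) = -1/229. Expand this rational in ℤ_5: compute digits iteratively via d_i = x_i mod 5, x_{i+1} = (x_i − d_i)/5. The first 3 digits are (1, 1, 0).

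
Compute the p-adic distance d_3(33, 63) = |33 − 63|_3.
d_3(33, 63) = 1/3

Step 1 — x − y = 33 − 63 = -30. Step 2 — v_3(-30) = 1 (factor: -30 = −(3^1 · 10); the sign does not affect v_p). Step 3 — |x − y|_3 = 3^{-1} = 1/3.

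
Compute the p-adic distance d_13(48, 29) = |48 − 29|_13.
d_13(48, 29) = 1

Step 1 — x − y = 48 − 29 = 19. Step 2 — v_13(19) = 0 (factor: 19 = (13^0 · 19); the sign does not affect v_p). Step 3 — |x − y|_13 = 13^{0} = 1.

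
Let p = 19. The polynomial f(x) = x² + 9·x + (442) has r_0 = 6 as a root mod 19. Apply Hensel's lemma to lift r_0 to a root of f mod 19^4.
r_3 = 76633 (mod 130321)

Hensel: r_{i+1} = r_i − f(r_i)·(f′(r_i))^{-1} mod 19^{i+2}, f′(x) = 2x + 9. Iterate:
  r_0 = 6 (mod 19)
  r_1 = 101 (mod 361)
  r_2 = 1184 (mod 6859)
  r_3 = 76633 (mod 130321)
Final: r = 76633 satisfies f(r) ≡ 0 mod 19^4.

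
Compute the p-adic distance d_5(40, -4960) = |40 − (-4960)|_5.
d_5(40, -4960) = 1/625

Step 1 — x − y = 40 − (-4960) = 5000. Step 2 — v_5(5000) = 4 (factor: 5000 = (5^4 · 8); the sign does not affect v_p). Step 3 — |x − y|_5 = 5^{-4} = 1/625.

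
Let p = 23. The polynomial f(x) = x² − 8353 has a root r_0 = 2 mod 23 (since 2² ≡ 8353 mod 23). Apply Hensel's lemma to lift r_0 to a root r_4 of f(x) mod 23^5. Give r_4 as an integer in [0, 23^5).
r_4 = 6371117 (mod 6436343)

Hensel's recurrence: r_{i+1} = r_i − f(r_i)·(f′(r_i))^{-1} mod 23^{i+2}, with f′(x) = 2x. Iterate:
  r_0 = 2 (mod 23)
  r_1 = 370 (mod 529)
  r_2 = 7776 (mod 12167)
  r_3 = 214615 (mod 279841)
  r_4 = 6371117 (mod 6436343)
Final: r_4 = 6371117, and one checks f(r_4) ≡ 0 mod 23^5.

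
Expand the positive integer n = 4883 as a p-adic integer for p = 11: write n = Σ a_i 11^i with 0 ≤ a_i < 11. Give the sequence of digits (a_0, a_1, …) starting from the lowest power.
(a_0, a_1, …) = (10, 3, 7, 3)

Repeated division by 11 gives the digits low-to-high: 4883 = 10 + 3·11^1 + 7·11^2 + 3·11^3. Digit sequence: (10, 3, 7, 3).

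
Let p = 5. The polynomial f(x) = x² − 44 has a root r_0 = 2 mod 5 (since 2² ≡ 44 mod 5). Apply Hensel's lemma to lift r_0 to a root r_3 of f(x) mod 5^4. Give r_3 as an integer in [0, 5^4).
r_3 = 112 (mod 625)

Hensel's recurrence: r_{i+1} = r_i − f(r_i)·(f′(r_i))^{-1} mod 5^{i+2}, with f′(x) = 2x. Iterate:
  r_0 = 2 (mod 5)
  r_1 = 12 (mod 25)
  r_2 = 112 (mod 125)
  r_3 = 112 (mod 625)
Final: r_3 = 112, and one checks f(r_3) ≡ 0 mod 5^4.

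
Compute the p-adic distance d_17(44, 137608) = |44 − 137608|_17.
d_17(44, 137608) = 1/4913

Step 1 — x − y = 44 − 137608 = -137564. Step 2 — v_17(-137564) = 3 (factor: -137564 = −(17^3 · 28); the sign does not affect v_p). Step 3 — |x − y|_17 = 17^{-3} = 1/4913.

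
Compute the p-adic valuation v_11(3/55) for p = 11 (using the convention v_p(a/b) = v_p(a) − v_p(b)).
v_11(3/55) = -1

Factor powers of 11 from the numerator and denominator of the reduced fraction: 3 = 11^0 · 3 and 55 = 11^1 · 5. Apply v_p(a/b) = v_p(a) − v_p(b): v_11(3/55) = 0 − 1 = -1.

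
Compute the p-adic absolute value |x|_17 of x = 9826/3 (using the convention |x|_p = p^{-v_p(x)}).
|9826/3|_17 = 1/4913

Step 1 — compute v_17(x) by factoring powers of 17 out of the numerator and denominator: v_17(9826/3) = 3. Step 2 — apply |x|_p = p^{-v_p(x)} = 17^{-3} = 1/4913.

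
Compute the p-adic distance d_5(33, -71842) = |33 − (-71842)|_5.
d_5(33, -71842) = 1/3125

Step 1 — x − y = 33 − (-71842) = 71875. Step 2 — v_5(71875) = 5 (factor: 71875 = (5^5 · 23); the sign does not affect v_p). Step 3 — |x − y|_5 = 5^{-5} = 1/3125.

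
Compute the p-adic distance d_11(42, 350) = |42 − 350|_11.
d_11(42, 350) = 1/11

Step 1 — x − y = 42 − 350 = -308. Step 2 — v_11(-308) = 1 (factor: -308 = −(11^1 · 28); the sign does not affect v_p). Step 3 — |x − y|_11 = 11^{-1} = 1/11.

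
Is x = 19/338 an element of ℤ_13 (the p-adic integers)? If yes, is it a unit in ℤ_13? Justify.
x ∉ ℤ_13 (v_13(x) = -2 < 0)

ℤ_13 = {x ∈ ℚ_13 : v_13(x) ≥ 0} and ℤ_13^× = {x ∈ ℤ_13 : v_13(x) = 0}. Here v_13(19/338) = v_13(num) − v_13(den) = -2; compare against these criteria.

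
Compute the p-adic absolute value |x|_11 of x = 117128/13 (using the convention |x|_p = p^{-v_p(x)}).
|117128/13|_11 = 1/14641

Step 1 — compute v_11(x) by factoring powers of 11 out of the numerator and denominator: v_11(117128/13) = 4. Step 2 — apply |x|_p = p^{-v_p(x)} = 11^{-4} = 1/14641.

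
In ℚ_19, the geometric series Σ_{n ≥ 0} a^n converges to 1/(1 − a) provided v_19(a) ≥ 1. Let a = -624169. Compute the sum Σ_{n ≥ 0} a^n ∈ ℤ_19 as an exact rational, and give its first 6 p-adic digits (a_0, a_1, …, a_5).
Σ a^n = 1/(1 − a) = 1/624170;  first 6 digits = (1, 0, 0, 4, 14, 18)

v_19(a) = 3 ≥ 1, so the series converges in ℤ_19 to 1/(1 − a) = 1/(1 − (-624169)) = 1/624170. Expand this rational in ℤ_19: compute digits iteratively via d_i = x_i mod 19, x_{i+1} = (x_i − d_i)/19. The first 6 digits are (1, 0, 0, 4, 14, 18).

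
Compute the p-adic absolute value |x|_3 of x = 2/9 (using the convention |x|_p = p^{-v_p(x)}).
|2/9|_3 = 9

Step 1 — compute v_3(x) by factoring powers of 3 out of the numerator and denominator: v_3(2/9) = -2. Step 2 — apply |x|_p = p^{-v_p(x)} = 3^{2} = 9.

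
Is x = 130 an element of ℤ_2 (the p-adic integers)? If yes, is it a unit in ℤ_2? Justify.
x ∈ ℤ_2 but not a unit; v_2(x) = 1 > 0

ℤ_2 = {x ∈ ℚ_2 : v_2(x) ≥ 0} and ℤ_2^× = {x ∈ ℤ_2 : v_2(x) = 0}. Here v_2(130) = v_2(num) − v_2(den) = 1; compare against these criteria.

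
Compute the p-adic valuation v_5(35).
v_5(35) = 1

v_5(n) is the largest exponent k such that 5^k divides n. Factor out: 35 = 5^1 · 7. (Sign doesn't affect v_p.) So v_5(35) = 1.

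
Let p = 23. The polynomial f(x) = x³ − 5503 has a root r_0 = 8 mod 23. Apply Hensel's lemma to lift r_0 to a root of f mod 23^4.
r_3 = 209653 (mod 279841)

Hensel: r_{i+1} = r_i − f(r_i)/f′(r_i) mod 23^{i+2}, where f′(x) = 3x². Iterate:
  r_0 = 8 (mod 23)
  r_1 = 169 (mod 529)
  r_2 = 2814 (mod 12167)
  r_3 = 209653 (mod 279841)
Final: r = 209653 with f(r) ≡ 0 mod 23^4.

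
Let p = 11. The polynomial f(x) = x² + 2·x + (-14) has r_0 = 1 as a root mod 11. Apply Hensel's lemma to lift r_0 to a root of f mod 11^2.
r_1 = 34 (mod 121)

Hensel: r_{i+1} = r_i − f(r_i)·(f′(r_i))^{-1} mod 11^{i+2}, f′(x) = 2x + 2. Iterate:
  r_0 = 1 (mod 11)
  r_1 = 34 (mod 121)
Final: r = 34 satisfies f(r) ≡ 0 mod 11^2.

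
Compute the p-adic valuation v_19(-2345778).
v_19(-2345778) = 4

v_19(n) is the largest exponent k such that 19^k divides n. Factor out: -2345778 = -19^4 · 18. (Sign doesn't affect v_p.) So v_19(-2345778) = 4.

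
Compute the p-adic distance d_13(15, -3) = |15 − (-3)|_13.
d_13(15, -3) = 1

Step 1 — x − y = 15 − (-3) = 18. Step 2 — v_13(18) = 0 (factor: 18 = (13^0 · 18); the sign does not affect v_p). Step 3 — |x − y|_13 = 13^{0} = 1.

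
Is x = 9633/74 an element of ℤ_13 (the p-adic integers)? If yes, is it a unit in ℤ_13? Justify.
x ∈ ℤ_13 but not a unit; v_13(x) = 2 > 0

ℤ_13 = {x ∈ ℚ_13 : v_13(x) ≥ 0} and ℤ_13^× = {x ∈ ℤ_13 : v_13(x) = 0}. Here v_13(9633/74) = v_13(num) − v_13(den) = 2; compare against these criteria.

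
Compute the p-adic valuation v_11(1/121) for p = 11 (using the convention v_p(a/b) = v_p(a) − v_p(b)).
v_11(1/121) = -2

Factor powers of 11 from the numerator and denominator of the reduced fraction: 1 = 11^0 · 1 and 121 = 11^2 · 1. Apply v_p(a/b) = v_p(a) − v_p(b): v_11(1/121) = 0 − 2 = -2.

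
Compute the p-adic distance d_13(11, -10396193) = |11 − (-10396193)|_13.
d_13(11, -10396193) = 1/371293

Step 1 — x − y = 11 − (-10396193) = 10396204. Step 2 — v_13(10396204) = 5 (factor: 10396204 = (13^5 · 28); the sign does not affect v_p). Step 3 — |x − y|_13 = 13^{-5} = 1/371293.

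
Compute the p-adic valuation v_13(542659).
v_13(542659) = 4

v_13(n) is the largest exponent k such that 13^k divides n. Factor out: 542659 = 13^4 · 19. (Sign doesn't affect v_p.) So v_13(542659) = 4.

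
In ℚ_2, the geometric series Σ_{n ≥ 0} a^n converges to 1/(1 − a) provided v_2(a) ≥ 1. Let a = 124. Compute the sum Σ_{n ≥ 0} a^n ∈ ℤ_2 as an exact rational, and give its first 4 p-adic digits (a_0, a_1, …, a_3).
Σ a^n = 1/(1 − a) = -1/123;  first 4 digits = (1, 0, 1, 1)

v_2(a) = 2 ≥ 1, so the series converges in ℤ_2 to 1/(1 − a) = 1/(1 − 124) = -1/123. Expand this rational in ℤ_2: compute digits iteratively via d_i = x_i mod 2, x_{i+1} = (x_i − d_i)/2. The first 4 digits are (1, 0, 1, 1).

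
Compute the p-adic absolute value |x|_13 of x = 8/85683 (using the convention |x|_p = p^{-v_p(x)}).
|8/85683|_13 = 28561

Step 1 — compute v_13(x) by factoring powers of 13 out of the numerator and denominator: v_13(8/85683) = -4. Step 2 — apply |x|_p = p^{-v_p(x)} = 13^{4} = 28561.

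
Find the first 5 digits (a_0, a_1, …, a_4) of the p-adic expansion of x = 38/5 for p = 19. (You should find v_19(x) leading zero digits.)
(a_0, …, a_4) = (0, 8, 11, 7, 11)

v_19(38/5) = 1, so a_0 = ... = a_0 = 0. Factor out: x = 19^1 · u with u = 2/5 a unit in ℤ_19. Expand u iteratively via a_{v+i} = u_i mod 19, u_{i+1} = (u_i − a_{v+i})/19:
  u_0 = 2/5;  a_1 = 8;  u_1 = (u_0 − 8)/19 = -2/5
  u_1 = -2/5;  a_2 = 11;  u_2 = (u_1 − 11)/19 = -3/5
  u_2 = -3/5;  a_3 = 7;  u_3 = (u_2 − 7)/19 = -2/5
  u_3 = -2/5;  a_4 = 11;  u_4 = (u_3 − 11)/19 = -3/5
Digits: (0, 8, 11, 7, 11).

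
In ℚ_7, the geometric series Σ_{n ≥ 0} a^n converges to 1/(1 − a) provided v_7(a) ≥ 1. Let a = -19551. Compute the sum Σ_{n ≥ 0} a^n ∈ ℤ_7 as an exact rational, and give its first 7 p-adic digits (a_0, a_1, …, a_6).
Σ a^n = 1/(1 − a) = 1/19552;  first 7 digits = (1, 0, 0, 6, 5, 5, 0)

v_7(a) = 3 ≥ 1, so the series converges in ℤ_7 to 1/(1 − a) = 1/(1 − (-19551)) = 1/19552. Expand this rational in ℤ_7: compute digits iteratively via d_i = x_i mod 7, x_{i+1} = (x_i − d_i)/7. The first 7 digits are (1, 0, 0, 6, 5, 5, 0).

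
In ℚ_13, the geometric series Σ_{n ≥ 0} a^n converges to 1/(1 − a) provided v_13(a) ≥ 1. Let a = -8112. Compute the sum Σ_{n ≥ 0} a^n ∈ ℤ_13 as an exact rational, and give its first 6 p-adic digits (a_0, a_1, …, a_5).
Σ a^n = 1/(1 − a) = 1/8113;  first 6 digits = (1, 0, 4, 9, 2, 8)

v_13(a) = 2 ≥ 1, so the series converges in ℤ_13 to 1/(1 − a) = 1/(1 − (-8112)) = 1/8113. Expand this rational in ℤ_13: compute digits iteratively via d_i = x_i mod 13, x_{i+1} = (x_i − d_i)/13. The first 6 digits are (1, 0, 4, 9, 2, 8).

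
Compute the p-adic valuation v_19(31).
v_19(31) = 0

v_19(n) is the largest exponent k such that 19^k divides n. Factor out: 31 = 19^0 · 31. (Sign doesn't affect v_p.) So v_19(31) = 0.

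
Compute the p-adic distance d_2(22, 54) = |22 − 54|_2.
d_2(22, 54) = 1/32

Step 1 — x − y = 22 − 54 = -32. Step 2 — v_2(-32) = 5 (factor: -32 = −(2^5 · 1); the sign does not affect v_p). Step 3 — |x − y|_2 = 2^{-5} = 1/32.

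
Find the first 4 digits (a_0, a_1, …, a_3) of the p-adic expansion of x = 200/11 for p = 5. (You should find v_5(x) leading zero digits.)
(a_0, …, a_3) = (0, 0, 3, 0)

v_5(200/11) = 2, so a_0 = ... = a_1 = 0. Factor out: x = 5^2 · u with u = 8/11 a unit in ℤ_5. Expand u iteratively via a_{v+i} = u_i mod 5, u_{i+1} = (u_i − a_{v+i})/5:
  u_0 = 8/11;  a_2 = 3;  u_1 = (u_0 − 3)/5 = -5/11
  u_1 = -5/11;  a_3 = 0;  u_2 = (u_1 − 0)/5 = -1/11
Digits: (0, 0, 3, 0).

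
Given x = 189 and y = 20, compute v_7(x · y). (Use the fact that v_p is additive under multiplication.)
v_7(3780) = 1

v_p(x) = 1 (factor: 189 = 7^1 · 27); v_p(y) = 0 (factor: 20 = 7^0 · 20). Additivity: v_p(xy) = v_p(x) + v_p(y) = 1 + 0 = 1. (Direct check: xy = 3780 = 7^1 · (540).)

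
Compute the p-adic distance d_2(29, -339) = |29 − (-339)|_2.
d_2(29, -339) = 1/16

Step 1 — x − y = 29 − (-339) = 368. Step 2 — v_2(368) = 4 (factor: 368 = (2^4 · 23); the sign does not affect v_p). Step 3 — |x − y|_2 = 2^{-4} = 1/16.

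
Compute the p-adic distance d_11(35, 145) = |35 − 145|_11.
d_11(35, 145) = 1/11

Step 1 — x − y = 35 − 145 = -110. Step 2 — v_11(-110) = 1 (factor: -110 = −(11^1 · 10); the sign does not affect v_p). Step 3 — |x − y|_11 = 11^{-1} = 1/11.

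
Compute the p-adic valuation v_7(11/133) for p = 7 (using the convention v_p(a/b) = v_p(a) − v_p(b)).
v_7(11/133) = -1

Factor powers of 7 from the numerator and denominator of the reduced fraction: 11 = 7^0 · 11 and 133 = 7^1 · 19. Apply v_p(a/b) = v_p(a) − v_p(b): v_7(11/133) = 0 − 1 = -1.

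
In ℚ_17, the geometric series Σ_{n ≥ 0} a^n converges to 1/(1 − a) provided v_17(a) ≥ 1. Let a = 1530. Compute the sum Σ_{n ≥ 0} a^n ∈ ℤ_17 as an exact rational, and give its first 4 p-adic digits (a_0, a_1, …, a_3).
Σ a^n = 1/(1 − a) = -1/1529;  first 4 digits = (1, 5, 13, 6)

v_17(a) = 1 ≥ 1, so the series converges in ℤ_17 to 1/(1 − a) = 1/(1 − 1530) = -1/1529. Expand this rational in ℤ_17: compute digits iteratively via d_i = x_i mod 17, x_{i+1} = (x_i − d_i)/17. The first 4 digits are (1, 5, 13, 6).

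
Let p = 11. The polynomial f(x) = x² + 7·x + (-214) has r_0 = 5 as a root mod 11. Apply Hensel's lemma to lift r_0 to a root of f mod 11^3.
r_2 = 71 (mod 1331)

Hensel: r_{i+1} = r_i − f(r_i)·(f′(r_i))^{-1} mod 11^{i+2}, f′(x) = 2x + 7. Iterate:
  r_0 = 5 (mod 11)
  r_1 = 71 (mod 121)
  r_2 = 71 (mod 1331)
Final: r = 71 satisfies f(r) ≡ 0 mod 11^3.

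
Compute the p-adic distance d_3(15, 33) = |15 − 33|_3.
d_3(15, 33) = 1/9

Step 1 — x − y = 15 − 33 = -18. Step 2 — v_3(-18) = 2 (factor: -18 = −(3^2 · 2); the sign does not affect v_p). Step 3 — |x − y|_3 = 3^{-2} = 1/9.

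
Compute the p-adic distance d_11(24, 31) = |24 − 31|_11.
d_11(24, 31) = 1

Step 1 — x − y = 24 − 31 = -7. Step 2 — v_11(-7) = 0 (factor: -7 = −(11^0 · 7); the sign does not affect v_p). Step 3 — |x − y|_11 = 11^{0} = 1.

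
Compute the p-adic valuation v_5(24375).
v_5(24375) = 4

v_5(n) is the largest exponent k such that 5^k divides n. Factor out: 24375 = 5^4 · 39. (Sign doesn't affect v_p.) So v_5(24375) = 4.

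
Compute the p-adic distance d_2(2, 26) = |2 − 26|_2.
d_2(2, 26) = 1/8

Step 1 — x − y = 2 − 26 = -24. Step 2 — v_2(-24) = 3 (factor: -24 = −(2^3 · 3); the sign does not affect v_p). Step 3 — |x − y|_2 = 2^{-3} = 1/8.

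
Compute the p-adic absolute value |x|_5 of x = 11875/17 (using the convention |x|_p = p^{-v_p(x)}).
|11875/17|_5 = 1/625

Step 1 — compute v_5(x) by factoring powers of 5 out of the numerator and denominator: v_5(11875/17) = 4. Step 2 — apply |x|_p = p^{-v_p(x)} = 5^{-4} = 1/625.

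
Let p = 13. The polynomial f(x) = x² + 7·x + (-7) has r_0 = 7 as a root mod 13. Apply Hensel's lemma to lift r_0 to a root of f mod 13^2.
r_1 = 59 (mod 169)

Hensel: r_{i+1} = r_i − f(r_i)·(f′(r_i))^{-1} mod 13^{i+2}, f′(x) = 2x + 7. Iterate:
  r_0 = 7 (mod 13)
  r_1 = 59 (mod 169)
Final: r = 59 satisfies f(r) ≡ 0 mod 13^2.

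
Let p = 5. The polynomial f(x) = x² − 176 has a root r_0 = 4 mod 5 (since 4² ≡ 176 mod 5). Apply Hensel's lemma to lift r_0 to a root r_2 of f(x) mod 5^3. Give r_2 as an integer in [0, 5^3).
r_2 = 99 (mod 125)

Hensel's recurrence: r_{i+1} = r_i − f(r_i)·(f′(r_i))^{-1} mod 5^{i+2}, with f′(x) = 2x. Iterate:
  r_0 = 4 (mod 5)
  r_1 = 24 (mod 25)
  r_2 = 99 (mod 125)
Final: r_2 = 99, and one checks f(r_2) ≡ 0 mod 5^3.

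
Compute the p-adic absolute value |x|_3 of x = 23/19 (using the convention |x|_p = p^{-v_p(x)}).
|23/19|_3 = 1

Step 1 — compute v_3(x) by factoring powers of 3 out of the numerator and denominator: v_3(23/19) = 0. Step 2 — apply |x|_p = p^{-v_p(x)} = 3^{0} = 1.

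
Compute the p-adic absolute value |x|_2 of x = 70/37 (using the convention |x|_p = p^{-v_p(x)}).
|70/37|_2 = 1/2

Step 1 — compute v_2(x) by factoring powers of 2 out of the numerator and denominator: v_2(70/37) = 1. Step 2 — apply |x|_p = p^{-v_p(x)} = 2^{-1} = 1/2.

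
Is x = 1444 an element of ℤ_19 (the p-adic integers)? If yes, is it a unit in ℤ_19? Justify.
x ∈ ℤ_19 but not a unit; v_19(x) = 2 > 0

ℤ_19 = {x ∈ ℚ_19 : v_19(x) ≥ 0} and ℤ_19^× = {x ∈ ℤ_19 : v_19(x) = 0}. Here v_19(1444) = v_19(num) − v_19(den) = 2; compare against these criteria.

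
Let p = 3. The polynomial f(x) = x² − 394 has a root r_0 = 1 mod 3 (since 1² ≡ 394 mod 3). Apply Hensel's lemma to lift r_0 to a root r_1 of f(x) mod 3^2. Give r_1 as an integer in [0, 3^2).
r_1 = 4 (mod 9)

Hensel's recurrence: r_{i+1} = r_i − f(r_i)·(f′(r_i))^{-1} mod 3^{i+2}, with f′(x) = 2x. Iterate:
  r_0 = 1 (mod 3)
  r_1 = 4 (mod 9)
Final: r_1 = 4, and one checks f(r_1) ≡ 0 mod 3^2.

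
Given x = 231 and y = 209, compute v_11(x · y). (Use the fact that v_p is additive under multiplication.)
v_11(48279) = 2

v_p(x) = 1 (factor: 231 = 11^1 · 21); v_p(y) = 1 (factor: 209 = 11^1 · 19). Additivity: v_p(xy) = v_p(x) + v_p(y) = 1 + 1 = 2. (Direct check: xy = 48279 = 11^2 · (399).)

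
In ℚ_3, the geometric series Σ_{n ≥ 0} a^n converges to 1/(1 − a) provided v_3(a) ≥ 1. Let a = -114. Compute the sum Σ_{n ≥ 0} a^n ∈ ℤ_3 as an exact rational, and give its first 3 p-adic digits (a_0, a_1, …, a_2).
Σ a^n = 1/(1 − a) = 1/115;  first 3 digits = (1, 1, 0)

v_3(a) = 1 ≥ 1, so the series converges in ℤ_3 to 1/(1 − a) = 1/(1 − (-114)) = 1/115. Expand this rational in ℤ_3: compute digits iteratively via d_i = x_i mod 3, x_{i+1} = (x_i − d_i)/3. The first 3 digits are (1, 1, 0).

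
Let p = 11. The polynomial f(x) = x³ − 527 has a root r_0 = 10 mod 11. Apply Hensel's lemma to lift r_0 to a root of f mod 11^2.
r_1 = 54 (mod 121)

Hensel: r_{i+1} = r_i − f(r_i)/f′(r_i) mod 11^{i+2}, where f′(x) = 3x². Iterate:
  r_0 = 10 (mod 11)
  r_1 = 54 (mod 121)
Final: r = 54 with f(r) ≡ 0 mod 11^2.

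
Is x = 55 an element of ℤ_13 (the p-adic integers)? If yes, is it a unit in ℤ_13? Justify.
x ∈ ℤ_13^× (unit); v_13(x) = 0

ℤ_13 = {x ∈ ℚ_13 : v_13(x) ≥ 0} and ℤ_13^× = {x ∈ ℤ_13 : v_13(x) = 0}. Here v_13(55) = v_13(num) − v_13(den) = 0; compare against these criteria.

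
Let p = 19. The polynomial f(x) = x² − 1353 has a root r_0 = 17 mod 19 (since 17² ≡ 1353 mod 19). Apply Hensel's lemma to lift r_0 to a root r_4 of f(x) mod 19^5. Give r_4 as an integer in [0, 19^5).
r_4 = 879147 (mod 2476099)

Hensel's recurrence: r_{i+1} = r_i − f(r_i)·(f′(r_i))^{-1} mod 19^{i+2}, with f′(x) = 2x. Iterate:
  r_0 = 17 (mod 19)
  r_1 = 112 (mod 361)
  r_2 = 1195 (mod 6859)
  r_3 = 97221 (mod 130321)
  r_4 = 879147 (mod 2476099)
Final: r_4 = 879147, and one checks f(r_4) ≡ 0 mod 19^5.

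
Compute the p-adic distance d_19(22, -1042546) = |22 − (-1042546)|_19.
d_19(22, -1042546) = 1/130321

Step 1 — x − y = 22 − (-1042546) = 1042568. Step 2 — v_19(1042568) = 4 (factor: 1042568 = (19^4 · 8); the sign does not affect v_p). Step 3 — |x − y|_19 = 19^{-4} = 1/130321.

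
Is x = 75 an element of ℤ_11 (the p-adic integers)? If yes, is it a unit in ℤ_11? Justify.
x ∈ ℤ_11^× (unit); v_11(x) = 0

ℤ_11 = {x ∈ ℚ_11 : v_11(x) ≥ 0} and ℤ_11^× = {x ∈ ℤ_11 : v_11(x) = 0}. Here v_11(75) = v_11(num) − v_11(den) = 0; compare against these criteria.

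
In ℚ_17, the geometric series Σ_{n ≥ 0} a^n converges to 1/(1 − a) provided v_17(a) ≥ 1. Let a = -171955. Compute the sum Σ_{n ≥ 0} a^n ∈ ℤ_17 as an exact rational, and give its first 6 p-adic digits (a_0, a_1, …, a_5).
Σ a^n = 1/(1 − a) = 1/171956;  first 6 digits = (1, 0, 0, 16, 14, 16)

v_17(a) = 3 ≥ 1, so the series converges in ℤ_17 to 1/(1 − a) = 1/(1 − (-171955)) = 1/171956. Expand this rational in ℤ_17: compute digits iteratively via d_i = x_i mod 17, x_{i+1} = (x_i − d_i)/17. The first 6 digits are (1, 0, 0, 16, 14, 16).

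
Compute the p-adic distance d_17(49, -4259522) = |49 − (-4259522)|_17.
d_17(49, -4259522) = 1/1419857

Step 1 — x − y = 49 − (-4259522) = 4259571. Step 2 — v_17(4259571) = 5 (factor: 4259571 = (17^5 · 3); the sign does not affect v_p). Step 3 — |x − y|_17 = 17^{-5} = 1/1419857.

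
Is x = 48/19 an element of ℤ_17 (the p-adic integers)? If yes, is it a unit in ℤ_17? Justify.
x ∈ ℤ_17^× (unit); v_17(x) = 0

ℤ_17 = {x ∈ ℚ_17 : v_17(x) ≥ 0} and ℤ_17^× = {x ∈ ℤ_17 : v_17(x) = 0}. Here v_17(48/19) = v_17(num) − v_17(den) = 0; compare against these criteria.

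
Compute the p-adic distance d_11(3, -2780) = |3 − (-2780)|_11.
d_11(3, -2780) = 1/121

Step 1 — x − y = 3 − (-2780) = 2783. Step 2 — v_11(2783) = 2 (factor: 2783 = (11^2 · 23); the sign does not affect v_p). Step 3 — |x − y|_11 = 11^{-2} = 1/121.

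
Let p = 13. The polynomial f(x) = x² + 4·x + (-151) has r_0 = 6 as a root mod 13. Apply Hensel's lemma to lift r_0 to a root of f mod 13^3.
r_2 = 656 (mod 2197)

Hensel: r_{i+1} = r_i − f(r_i)·(f′(r_i))^{-1} mod 13^{i+2}, f′(x) = 2x + 4. Iterate:
  r_0 = 6 (mod 13)
  r_1 = 149 (mod 169)
  r_2 = 656 (mod 2197)
Final: r = 656 satisfies f(r) ≡ 0 mod 13^3.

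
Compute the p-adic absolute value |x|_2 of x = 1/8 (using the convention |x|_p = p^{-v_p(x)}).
|1/8|_2 = 8

Step 1 — compute v_2(x) by factoring powers of 2 out of the numerator and denominator: v_2(1/8) = -3. Step 2 — apply |x|_p = p^{-v_p(x)} = 2^{3} = 8.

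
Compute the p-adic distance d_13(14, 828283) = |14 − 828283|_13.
d_13(14, 828283) = 1/28561

Step 1 — x − y = 14 − 828283 = -828269. Step 2 — v_13(-828269) = 4 (factor: -828269 = −(13^4 · 29); the sign does not affect v_p). Step 3 — |x − y|_13 = 13^{-4} = 1/28561.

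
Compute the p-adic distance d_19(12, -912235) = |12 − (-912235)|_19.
d_19(12, -912235) = 1/130321

Step 1 — x − y = 12 − (-912235) = 912247. Step 2 — v_19(912247) = 4 (factor: 912247 = (19^4 · 7); the sign does not affect v_p). Step 3 — |x − y|_19 = 19^{-4} = 1/130321.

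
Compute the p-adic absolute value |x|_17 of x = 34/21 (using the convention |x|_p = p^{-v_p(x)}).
|34/21|_17 = 1/17

Step 1 — compute v_17(x) by factoring powers of 17 out of the numerator and denominator: v_17(34/21) = 1. Step 2 — apply |x|_p = p^{-v_p(x)} = 17^{-1} = 1/17.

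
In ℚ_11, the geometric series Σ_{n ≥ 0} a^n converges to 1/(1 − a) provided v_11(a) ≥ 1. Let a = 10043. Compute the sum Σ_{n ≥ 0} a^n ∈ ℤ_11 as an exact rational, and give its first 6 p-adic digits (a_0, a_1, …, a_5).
Σ a^n = 1/(1 − a) = -1/10042;  first 6 digits = (1, 0, 6, 7, 3, 10)

v_11(a) = 2 ≥ 1, so the series converges in ℤ_11 to 1/(1 − a) = 1/(1 − 10043) = -1/10042. Expand this rational in ℤ_11: compute digits iteratively via d_i = x_i mod 11, x_{i+1} = (x_i − d_i)/11. The first 6 digits are (1, 0, 6, 7, 3, 10).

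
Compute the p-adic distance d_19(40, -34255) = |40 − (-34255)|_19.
d_19(40, -34255) = 1/6859

Step 1 — x − y = 40 − (-34255) = 34295. Step 2 — v_19(34295) = 3 (factor: 34295 = (19^3 · 5); the sign does not affect v_p). Step 3 — |x − y|_19 = 19^{-3} = 1/6859.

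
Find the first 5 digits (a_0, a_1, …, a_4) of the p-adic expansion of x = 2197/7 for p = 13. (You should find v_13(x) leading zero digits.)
(a_0, …, a_4) = (0, 0, 0, 2, 11)

v_13(2197/7) = 3, so a_0 = ... = a_2 = 0. Factor out: x = 13^3 · u with u = 1/7 a unit in ℤ_13. Expand u iteratively via a_{v+i} = u_i mod 13, u_{i+1} = (u_i − a_{v+i})/13:
  u_0 = 1/7;  a_3 = 2;  u_1 = (u_0 − 2)/13 = -1/7
  u_1 = -1/7;  a_4 = 11;  u_2 = (u_1 − 11)/13 = -6/7
Digits: (0, 0, 0, 2, 11).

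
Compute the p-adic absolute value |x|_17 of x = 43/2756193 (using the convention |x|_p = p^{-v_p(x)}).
|43/2756193|_17 = 83521

Step 1 — compute v_17(x) by factoring powers of 17 out of the numerator and denominator: v_17(43/2756193) = -4. Step 2 — apply |x|_p = p^{-v_p(x)} = 17^{4} = 83521.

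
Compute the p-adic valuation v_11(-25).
v_11(-25) = 0

v_11(n) is the largest exponent k such that 11^k divides n. Factor out: -25 = -11^0 · 25. (Sign doesn't affect v_p.) So v_11(-25) = 0.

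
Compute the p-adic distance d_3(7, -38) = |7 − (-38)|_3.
d_3(7, -38) = 1/9

Step 1 — x − y = 7 − (-38) = 45. Step 2 — v_3(45) = 2 (factor: 45 = (3^2 · 5); the sign does not affect v_p). Step 3 — |x − y|_3 = 3^{-2} = 1/9.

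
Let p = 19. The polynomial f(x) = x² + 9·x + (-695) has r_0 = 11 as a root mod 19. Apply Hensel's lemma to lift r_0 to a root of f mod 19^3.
r_2 = 4172 (mod 6859)

Hensel: r_{i+1} = r_i − f(r_i)·(f′(r_i))^{-1} mod 19^{i+2}, f′(x) = 2x + 9. Iterate:
  r_0 = 11 (mod 19)
  r_1 = 201 (mod 361)
  r_2 = 4172 (mod 6859)
Final: r = 4172 satisfies f(r) ≡ 0 mod 19^3.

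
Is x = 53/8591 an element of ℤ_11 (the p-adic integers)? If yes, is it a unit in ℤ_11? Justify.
x ∉ ℤ_11 (v_11(x) = -2 < 0)

ℤ_11 = {x ∈ ℚ_11 : v_11(x) ≥ 0} and ℤ_11^× = {x ∈ ℤ_11 : v_11(x) = 0}. Here v_11(53/8591) = v_11(num) − v_11(den) = -2; compare against these criteria.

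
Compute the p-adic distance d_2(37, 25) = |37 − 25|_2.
d_2(37, 25) = 1/4

Step 1 — x − y = 37 − 25 = 12. Step 2 — v_2(12) = 2 (factor: 12 = (2^2 · 3); the sign does not affect v_p). Step 3 — |x − y|_2 = 2^{-2} = 1/4.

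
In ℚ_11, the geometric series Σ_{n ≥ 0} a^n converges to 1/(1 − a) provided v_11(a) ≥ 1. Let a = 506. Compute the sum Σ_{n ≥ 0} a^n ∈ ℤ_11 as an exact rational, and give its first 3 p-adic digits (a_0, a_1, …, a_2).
Σ a^n = 1/(1 − a) = -1/505;  first 3 digits = (1, 2, 8)

v_11(a) = 1 ≥ 1, so the series converges in ℤ_11 to 1/(1 − a) = 1/(1 − 506) = -1/505. Expand this rational in ℤ_11: compute digits iteratively via d_i = x_i mod 11, x_{i+1} = (x_i − d_i)/11. The first 3 digits are (1, 2, 8).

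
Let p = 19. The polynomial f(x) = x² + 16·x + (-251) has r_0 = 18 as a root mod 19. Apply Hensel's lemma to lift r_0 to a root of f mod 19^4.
r_3 = 42616 (mod 130321)

Hensel: r_{i+1} = r_i − f(r_i)·(f′(r_i))^{-1} mod 19^{i+2}, f′(x) = 2x + 16. Iterate:
  r_0 = 18 (mod 19)
  r_1 = 18 (mod 361)
  r_2 = 1462 (mod 6859)
  r_3 = 42616 (mod 130321)
Final: r = 42616 satisfies f(r) ≡ 0 mod 19^4.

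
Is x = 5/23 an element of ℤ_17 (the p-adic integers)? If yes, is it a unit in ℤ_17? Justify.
x ∈ ℤ_17^× (unit); v_17(x) = 0

ℤ_17 = {x ∈ ℚ_17 : v_17(x) ≥ 0} and ℤ_17^× = {x ∈ ℤ_17 : v_17(x) = 0}. Here v_17(5/23) = v_17(num) − v_17(den) = 0; compare against these criteria.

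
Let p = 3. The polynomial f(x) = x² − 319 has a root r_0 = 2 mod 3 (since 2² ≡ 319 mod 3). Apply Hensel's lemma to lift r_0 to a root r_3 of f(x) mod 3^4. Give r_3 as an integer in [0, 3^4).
r_3 = 20 (mod 81)

Hensel's recurrence: r_{i+1} = r_i − f(r_i)·(f′(r_i))^{-1} mod 3^{i+2}, with f′(x) = 2x. Iterate:
  r_0 = 2 (mod 3)
  r_1 = 2 (mod 9)
  r_2 = 20 (mod 27)
  r_3 = 20 (mod 81)
Final: r_3 = 20, and one checks f(r_3) ≡ 0 mod 3^4.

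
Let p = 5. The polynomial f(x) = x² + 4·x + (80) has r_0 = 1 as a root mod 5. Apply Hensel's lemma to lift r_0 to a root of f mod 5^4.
r_3 = 491 (mod 625)

Hensel: r_{i+1} = r_i − f(r_i)·(f′(r_i))^{-1} mod 5^{i+2}, f′(x) = 2x + 4. Iterate:
  r_0 = 1 (mod 5)
  r_1 = 16 (mod 25)
  r_2 = 116 (mod 125)
  r_3 = 491 (mod 625)
Final: r = 491 satisfies f(r) ≡ 0 mod 5^4.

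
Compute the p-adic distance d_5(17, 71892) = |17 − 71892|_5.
d_5(17, 71892) = 1/3125

Step 1 — x − y = 17 − 71892 = -71875. Step 2 — v_5(-71875) = 5 (factor: -71875 = −(5^5 · 23); the sign does not affect v_p). Step 3 — |x − y|_5 = 5^{-5} = 1/3125.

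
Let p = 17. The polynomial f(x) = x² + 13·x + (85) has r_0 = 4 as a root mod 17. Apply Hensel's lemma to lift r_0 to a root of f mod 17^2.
r_1 = 38 (mod 289)

Hensel: r_{i+1} = r_i − f(r_i)·(f′(r_i))^{-1} mod 17^{i+2}, f′(x) = 2x + 13. Iterate:
  r_0 = 4 (mod 17)
  r_1 = 38 (mod 289)
Final: r = 38 satisfies f(r) ≡ 0 mod 17^2.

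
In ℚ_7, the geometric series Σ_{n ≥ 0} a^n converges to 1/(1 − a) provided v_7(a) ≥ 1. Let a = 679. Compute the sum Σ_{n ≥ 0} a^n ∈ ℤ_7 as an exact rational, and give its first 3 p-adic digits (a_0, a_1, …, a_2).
Σ a^n = 1/(1 − a) = -1/678;  first 3 digits = (1, 6, 0)

v_7(a) = 1 ≥ 1, so the series converges in ℤ_7 to 1/(1 − a) = 1/(1 − 679) = -1/678. Expand this rational in ℤ_7: compute digits iteratively via d_i = x_i mod 7, x_{i+1} = (x_i − d_i)/7. The first 3 digits are (1, 6, 0).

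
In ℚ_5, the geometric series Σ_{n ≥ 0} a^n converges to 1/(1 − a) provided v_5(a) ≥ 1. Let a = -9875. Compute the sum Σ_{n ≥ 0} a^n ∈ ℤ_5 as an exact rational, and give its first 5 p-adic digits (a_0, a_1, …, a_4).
Σ a^n = 1/(1 − a) = 1/9876;  first 5 digits = (1, 0, 0, 1, 4)

v_5(a) = 3 ≥ 1, so the series converges in ℤ_5 to 1/(1 − a) = 1/(1 − (-9875)) = 1/9876. Expand this rational in ℤ_5: compute digits iteratively via d_i = x_i mod 5, x_{i+1} = (x_i − d_i)/5. The first 5 digits are (1, 0, 0, 1, 4).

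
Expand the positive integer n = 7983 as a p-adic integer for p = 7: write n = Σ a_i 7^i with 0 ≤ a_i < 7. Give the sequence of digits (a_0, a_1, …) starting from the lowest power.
(a_0, a_1, …) = (3, 6, 1, 2, 3)

Repeated division by 7 gives the digits low-to-high: 7983 = 3 + 6·7^1 + 1·7^2 + 2·7^3 + 3·7^4. Digit sequence: (3, 6, 1, 2, 3).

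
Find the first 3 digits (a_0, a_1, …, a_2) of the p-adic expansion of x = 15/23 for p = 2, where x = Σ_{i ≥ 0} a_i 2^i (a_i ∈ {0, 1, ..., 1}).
(a_0, …, a_2) = (1, 0, 0)

v_2(15/23) = 0 (numerator and denominator both coprime to 2), so x ∈ ℤ_2^×. Compute digits iteratively via a_i = x_i mod 2, x_{i+1} = (x_i − a_i)/2, with x_0 = x:
  x_0 = 15/23;  a_0 = 1;  x_1 = (x_0 − 1)/2 = -4/23
  x_1 = -4/23;  a_1 = 0;  x_2 = (x_1 − 0)/2 = -2/23
  x_2 = -2/23;  a_2 = 0;  x_3 = (x_2 − 0)/2 = -1/23
Digits: (1, 0, 0).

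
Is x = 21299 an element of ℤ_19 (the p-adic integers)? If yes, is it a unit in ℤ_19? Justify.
x ∈ ℤ_19 but not a unit; v_19(x) = 2 > 0

ℤ_19 = {x ∈ ℚ_19 : v_19(x) ≥ 0} and ℤ_19^× = {x ∈ ℤ_19 : v_19(x) = 0}. Here v_19(21299) = v_19(num) − v_19(den) = 2; compare against these criteria.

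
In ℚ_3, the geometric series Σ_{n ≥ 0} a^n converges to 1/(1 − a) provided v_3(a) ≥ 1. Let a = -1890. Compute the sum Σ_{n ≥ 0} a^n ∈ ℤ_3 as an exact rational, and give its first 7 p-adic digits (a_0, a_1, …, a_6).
Σ a^n = 1/(1 − a) = 1/1891;  first 7 digits = (1, 0, 0, 2, 0, 1, 1)

v_3(a) = 3 ≥ 1, so the series converges in ℤ_3 to 1/(1 − a) = 1/(1 − (-1890)) = 1/1891. Expand this rational in ℤ_3: compute digits iteratively via d_i = x_i mod 3, x_{i+1} = (x_i − d_i)/3. The first 7 digits are (1, 0, 0, 2, 0, 1, 1).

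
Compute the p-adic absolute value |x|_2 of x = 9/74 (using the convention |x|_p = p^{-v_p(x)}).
|9/74|_2 = 2

Step 1 — compute v_2(x) by factoring powers of 2 out of the numerator and denominator: v_2(9/74) = -1. Step 2 — apply |x|_p = p^{-v_p(x)} = 2^{1} = 2.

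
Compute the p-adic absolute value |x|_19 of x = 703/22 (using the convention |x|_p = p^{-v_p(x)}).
|703/22|_19 = 1/19

Step 1 — compute v_19(x) by factoring powers of 19 out of the numerator and denominator: v_19(703/22) = 1. Step 2 — apply |x|_p = p^{-v_p(x)} = 19^{-1} = 1/19.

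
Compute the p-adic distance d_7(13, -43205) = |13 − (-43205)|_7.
d_7(13, -43205) = 1/2401

Step 1 — x − y = 13 − (-43205) = 43218. Step 2 — v_7(43218) = 4 (factor: 43218 = (7^4 · 18); the sign does not affect v_p). Step 3 — |x − y|_7 = 7^{-4} = 1/2401.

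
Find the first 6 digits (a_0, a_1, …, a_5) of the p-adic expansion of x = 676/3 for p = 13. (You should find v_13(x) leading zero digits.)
(a_0, …, a_5) = (0, 0, 10, 8, 8, 8)

v_13(676/3) = 2, so a_0 = ... = a_1 = 0. Factor out: x = 13^2 · u with u = 4/3 a unit in ℤ_13. Expand u iteratively via a_{v+i} = u_i mod 13, u_{i+1} = (u_i − a_{v+i})/13:
  u_0 = 4/3;  a_2 = 10;  u_1 = (u_0 − 10)/13 = -2/3
  u_1 = -2/3;  a_3 = 8;  u_2 = (u_1 − 8)/13 = -2/3
  u_2 = -2/3;  a_4 = 8;  u_3 = (u_2 − 8)/13 = -2/3
  u_3 = -2/3;  a_5 = 8;  u_4 = (u_3 − 8)/13 = -2/3
Digits: (0, 0, 10, 8, 8, 8).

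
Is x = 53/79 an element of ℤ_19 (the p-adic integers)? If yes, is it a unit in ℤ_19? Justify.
x ∈ ℤ_19^× (unit); v_19(x) = 0

ℤ_19 = {x ∈ ℚ_19 : v_19(x) ≥ 0} and ℤ_19^× = {x ∈ ℤ_19 : v_19(x) = 0}. Here v_19(53/79) = v_19(num) − v_19(den) = 0; compare against these criteria.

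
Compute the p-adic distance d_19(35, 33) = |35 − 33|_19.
d_19(35, 33) = 1

Step 1 — x − y = 35 − 33 = 2. Step 2 — v_19(2) = 0 (factor: 2 = (19^0 · 2); the sign does not affect v_p). Step 3 — |x − y|_19 = 19^{0} = 1.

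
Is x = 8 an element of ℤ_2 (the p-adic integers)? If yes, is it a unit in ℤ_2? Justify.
x ∈ ℤ_2 but not a unit; v_2(x) = 3 > 0

ℤ_2 = {x ∈ ℚ_2 : v_2(x) ≥ 0} and ℤ_2^× = {x ∈ ℤ_2 : v_2(x) = 0}. Here v_2(8) = v_2(num) − v_2(den) = 3; compare against these criteria.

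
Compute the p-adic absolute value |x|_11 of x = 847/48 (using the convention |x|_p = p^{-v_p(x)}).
|847/48|_11 = 1/121

Step 1 — compute v_11(x) by factoring powers of 11 out of the numerator and denominator: v_11(847/48) = 2. Step 2 — apply |x|_p = p^{-v_p(x)} = 11^{-2} = 1/121.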